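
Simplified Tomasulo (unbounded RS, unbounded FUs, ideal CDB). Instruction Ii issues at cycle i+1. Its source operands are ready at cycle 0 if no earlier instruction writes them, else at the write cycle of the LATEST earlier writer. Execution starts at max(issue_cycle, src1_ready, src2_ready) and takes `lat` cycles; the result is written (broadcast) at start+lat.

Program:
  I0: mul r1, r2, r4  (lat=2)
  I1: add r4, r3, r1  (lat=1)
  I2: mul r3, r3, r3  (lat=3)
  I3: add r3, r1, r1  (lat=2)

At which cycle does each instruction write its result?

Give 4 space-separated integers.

I0 mul r1: issue@1 deps=(None,None) exec_start@1 write@3
I1 add r4: issue@2 deps=(None,0) exec_start@3 write@4
I2 mul r3: issue@3 deps=(None,None) exec_start@3 write@6
I3 add r3: issue@4 deps=(0,0) exec_start@4 write@6

Answer: 3 4 6 6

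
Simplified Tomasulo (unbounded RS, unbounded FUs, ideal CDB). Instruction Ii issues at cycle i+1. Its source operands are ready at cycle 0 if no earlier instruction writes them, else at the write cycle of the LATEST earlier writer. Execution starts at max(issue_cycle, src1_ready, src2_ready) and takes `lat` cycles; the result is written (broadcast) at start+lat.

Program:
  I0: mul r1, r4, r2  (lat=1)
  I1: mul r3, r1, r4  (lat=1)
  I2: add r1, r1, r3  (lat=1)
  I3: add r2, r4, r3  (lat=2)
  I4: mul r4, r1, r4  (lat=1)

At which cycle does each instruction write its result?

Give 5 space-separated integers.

Answer: 2 3 4 6 6

Derivation:
I0 mul r1: issue@1 deps=(None,None) exec_start@1 write@2
I1 mul r3: issue@2 deps=(0,None) exec_start@2 write@3
I2 add r1: issue@3 deps=(0,1) exec_start@3 write@4
I3 add r2: issue@4 deps=(None,1) exec_start@4 write@6
I4 mul r4: issue@5 deps=(2,None) exec_start@5 write@6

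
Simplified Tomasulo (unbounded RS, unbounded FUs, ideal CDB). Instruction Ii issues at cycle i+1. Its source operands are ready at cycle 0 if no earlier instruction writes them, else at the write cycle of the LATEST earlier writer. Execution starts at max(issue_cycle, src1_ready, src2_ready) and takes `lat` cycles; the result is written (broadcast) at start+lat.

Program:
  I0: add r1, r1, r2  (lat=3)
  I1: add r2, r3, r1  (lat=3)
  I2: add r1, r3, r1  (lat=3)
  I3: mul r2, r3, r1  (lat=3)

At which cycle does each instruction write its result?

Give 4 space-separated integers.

Answer: 4 7 7 10

Derivation:
I0 add r1: issue@1 deps=(None,None) exec_start@1 write@4
I1 add r2: issue@2 deps=(None,0) exec_start@4 write@7
I2 add r1: issue@3 deps=(None,0) exec_start@4 write@7
I3 mul r2: issue@4 deps=(None,2) exec_start@7 write@10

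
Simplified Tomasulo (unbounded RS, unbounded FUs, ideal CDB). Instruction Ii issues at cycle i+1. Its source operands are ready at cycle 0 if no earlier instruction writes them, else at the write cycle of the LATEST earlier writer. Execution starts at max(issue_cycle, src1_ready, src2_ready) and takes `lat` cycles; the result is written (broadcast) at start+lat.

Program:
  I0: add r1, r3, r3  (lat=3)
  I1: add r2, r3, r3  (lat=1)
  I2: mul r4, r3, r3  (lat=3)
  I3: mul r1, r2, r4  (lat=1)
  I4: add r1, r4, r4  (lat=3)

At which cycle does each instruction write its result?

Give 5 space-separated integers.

I0 add r1: issue@1 deps=(None,None) exec_start@1 write@4
I1 add r2: issue@2 deps=(None,None) exec_start@2 write@3
I2 mul r4: issue@3 deps=(None,None) exec_start@3 write@6
I3 mul r1: issue@4 deps=(1,2) exec_start@6 write@7
I4 add r1: issue@5 deps=(2,2) exec_start@6 write@9

Answer: 4 3 6 7 9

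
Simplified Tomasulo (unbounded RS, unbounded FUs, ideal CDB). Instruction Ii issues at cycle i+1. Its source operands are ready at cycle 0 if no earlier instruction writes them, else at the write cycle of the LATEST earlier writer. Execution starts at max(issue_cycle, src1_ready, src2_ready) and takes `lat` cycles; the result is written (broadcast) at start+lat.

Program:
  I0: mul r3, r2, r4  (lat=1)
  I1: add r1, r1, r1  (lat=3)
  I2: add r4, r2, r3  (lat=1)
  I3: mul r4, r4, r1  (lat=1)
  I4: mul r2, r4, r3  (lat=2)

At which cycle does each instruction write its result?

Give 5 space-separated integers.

I0 mul r3: issue@1 deps=(None,None) exec_start@1 write@2
I1 add r1: issue@2 deps=(None,None) exec_start@2 write@5
I2 add r4: issue@3 deps=(None,0) exec_start@3 write@4
I3 mul r4: issue@4 deps=(2,1) exec_start@5 write@6
I4 mul r2: issue@5 deps=(3,0) exec_start@6 write@8

Answer: 2 5 4 6 8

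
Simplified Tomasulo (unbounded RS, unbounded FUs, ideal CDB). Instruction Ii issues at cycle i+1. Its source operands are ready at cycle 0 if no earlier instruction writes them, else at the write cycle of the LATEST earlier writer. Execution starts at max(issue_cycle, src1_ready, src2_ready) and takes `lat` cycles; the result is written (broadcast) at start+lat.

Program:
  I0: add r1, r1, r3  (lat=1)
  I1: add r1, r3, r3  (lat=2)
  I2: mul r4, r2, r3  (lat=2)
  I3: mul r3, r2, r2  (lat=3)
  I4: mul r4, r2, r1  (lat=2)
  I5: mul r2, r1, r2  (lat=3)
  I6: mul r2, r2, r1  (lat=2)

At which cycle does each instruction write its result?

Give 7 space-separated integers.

Answer: 2 4 5 7 7 9 11

Derivation:
I0 add r1: issue@1 deps=(None,None) exec_start@1 write@2
I1 add r1: issue@2 deps=(None,None) exec_start@2 write@4
I2 mul r4: issue@3 deps=(None,None) exec_start@3 write@5
I3 mul r3: issue@4 deps=(None,None) exec_start@4 write@7
I4 mul r4: issue@5 deps=(None,1) exec_start@5 write@7
I5 mul r2: issue@6 deps=(1,None) exec_start@6 write@9
I6 mul r2: issue@7 deps=(5,1) exec_start@9 write@11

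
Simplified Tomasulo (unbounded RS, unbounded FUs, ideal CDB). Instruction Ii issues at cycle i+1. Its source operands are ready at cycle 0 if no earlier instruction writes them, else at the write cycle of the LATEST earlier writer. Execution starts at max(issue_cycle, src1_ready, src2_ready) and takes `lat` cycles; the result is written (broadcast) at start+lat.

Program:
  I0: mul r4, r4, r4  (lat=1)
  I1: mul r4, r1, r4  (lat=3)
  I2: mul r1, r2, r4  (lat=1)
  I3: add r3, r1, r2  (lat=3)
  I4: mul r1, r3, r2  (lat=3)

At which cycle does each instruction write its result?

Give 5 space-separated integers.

Answer: 2 5 6 9 12

Derivation:
I0 mul r4: issue@1 deps=(None,None) exec_start@1 write@2
I1 mul r4: issue@2 deps=(None,0) exec_start@2 write@5
I2 mul r1: issue@3 deps=(None,1) exec_start@5 write@6
I3 add r3: issue@4 deps=(2,None) exec_start@6 write@9
I4 mul r1: issue@5 deps=(3,None) exec_start@9 write@12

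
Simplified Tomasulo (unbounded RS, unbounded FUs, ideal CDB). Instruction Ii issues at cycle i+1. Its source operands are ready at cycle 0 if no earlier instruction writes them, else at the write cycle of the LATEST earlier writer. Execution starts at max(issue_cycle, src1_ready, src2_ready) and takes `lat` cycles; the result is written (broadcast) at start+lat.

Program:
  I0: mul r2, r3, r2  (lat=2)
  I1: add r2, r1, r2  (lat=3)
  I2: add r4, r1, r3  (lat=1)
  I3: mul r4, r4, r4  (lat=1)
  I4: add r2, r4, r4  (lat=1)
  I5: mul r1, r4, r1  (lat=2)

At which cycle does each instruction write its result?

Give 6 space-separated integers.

I0 mul r2: issue@1 deps=(None,None) exec_start@1 write@3
I1 add r2: issue@2 deps=(None,0) exec_start@3 write@6
I2 add r4: issue@3 deps=(None,None) exec_start@3 write@4
I3 mul r4: issue@4 deps=(2,2) exec_start@4 write@5
I4 add r2: issue@5 deps=(3,3) exec_start@5 write@6
I5 mul r1: issue@6 deps=(3,None) exec_start@6 write@8

Answer: 3 6 4 5 6 8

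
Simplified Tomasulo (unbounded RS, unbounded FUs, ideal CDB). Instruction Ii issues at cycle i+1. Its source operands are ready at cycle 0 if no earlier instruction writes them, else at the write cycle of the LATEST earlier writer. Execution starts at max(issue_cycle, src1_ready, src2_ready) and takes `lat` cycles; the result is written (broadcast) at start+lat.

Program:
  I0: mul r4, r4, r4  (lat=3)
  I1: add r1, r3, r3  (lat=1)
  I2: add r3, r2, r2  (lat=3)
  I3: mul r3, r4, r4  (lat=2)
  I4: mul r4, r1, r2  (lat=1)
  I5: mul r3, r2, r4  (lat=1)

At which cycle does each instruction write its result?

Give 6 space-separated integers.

Answer: 4 3 6 6 6 7

Derivation:
I0 mul r4: issue@1 deps=(None,None) exec_start@1 write@4
I1 add r1: issue@2 deps=(None,None) exec_start@2 write@3
I2 add r3: issue@3 deps=(None,None) exec_start@3 write@6
I3 mul r3: issue@4 deps=(0,0) exec_start@4 write@6
I4 mul r4: issue@5 deps=(1,None) exec_start@5 write@6
I5 mul r3: issue@6 deps=(None,4) exec_start@6 write@7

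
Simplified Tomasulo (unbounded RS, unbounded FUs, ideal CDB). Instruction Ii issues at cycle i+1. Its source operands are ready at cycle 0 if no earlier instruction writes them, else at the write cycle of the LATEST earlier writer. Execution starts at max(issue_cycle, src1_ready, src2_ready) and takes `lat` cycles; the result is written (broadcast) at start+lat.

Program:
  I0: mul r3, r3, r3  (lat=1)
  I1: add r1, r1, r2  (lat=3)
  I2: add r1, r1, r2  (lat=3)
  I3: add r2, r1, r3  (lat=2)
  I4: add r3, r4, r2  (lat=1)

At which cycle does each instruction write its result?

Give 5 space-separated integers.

Answer: 2 5 8 10 11

Derivation:
I0 mul r3: issue@1 deps=(None,None) exec_start@1 write@2
I1 add r1: issue@2 deps=(None,None) exec_start@2 write@5
I2 add r1: issue@3 deps=(1,None) exec_start@5 write@8
I3 add r2: issue@4 deps=(2,0) exec_start@8 write@10
I4 add r3: issue@5 deps=(None,3) exec_start@10 write@11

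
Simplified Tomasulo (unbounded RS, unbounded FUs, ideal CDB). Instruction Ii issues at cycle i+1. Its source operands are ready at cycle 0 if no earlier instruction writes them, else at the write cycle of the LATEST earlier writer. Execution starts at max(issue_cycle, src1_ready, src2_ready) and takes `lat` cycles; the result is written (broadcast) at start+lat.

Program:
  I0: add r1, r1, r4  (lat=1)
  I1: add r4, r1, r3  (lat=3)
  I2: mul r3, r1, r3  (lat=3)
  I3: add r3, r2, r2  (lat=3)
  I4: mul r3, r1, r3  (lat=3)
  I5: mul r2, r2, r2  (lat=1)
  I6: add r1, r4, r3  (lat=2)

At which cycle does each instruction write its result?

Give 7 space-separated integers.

I0 add r1: issue@1 deps=(None,None) exec_start@1 write@2
I1 add r4: issue@2 deps=(0,None) exec_start@2 write@5
I2 mul r3: issue@3 deps=(0,None) exec_start@3 write@6
I3 add r3: issue@4 deps=(None,None) exec_start@4 write@7
I4 mul r3: issue@5 deps=(0,3) exec_start@7 write@10
I5 mul r2: issue@6 deps=(None,None) exec_start@6 write@7
I6 add r1: issue@7 deps=(1,4) exec_start@10 write@12

Answer: 2 5 6 7 10 7 12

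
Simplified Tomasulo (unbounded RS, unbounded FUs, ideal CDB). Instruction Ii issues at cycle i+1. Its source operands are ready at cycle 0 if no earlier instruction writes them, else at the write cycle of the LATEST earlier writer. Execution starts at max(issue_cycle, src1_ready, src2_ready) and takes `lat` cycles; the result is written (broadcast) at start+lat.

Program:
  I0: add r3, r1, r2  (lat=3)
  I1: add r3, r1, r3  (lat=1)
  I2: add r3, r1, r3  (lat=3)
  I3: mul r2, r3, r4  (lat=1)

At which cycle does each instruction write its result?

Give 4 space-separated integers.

I0 add r3: issue@1 deps=(None,None) exec_start@1 write@4
I1 add r3: issue@2 deps=(None,0) exec_start@4 write@5
I2 add r3: issue@3 deps=(None,1) exec_start@5 write@8
I3 mul r2: issue@4 deps=(2,None) exec_start@8 write@9

Answer: 4 5 8 9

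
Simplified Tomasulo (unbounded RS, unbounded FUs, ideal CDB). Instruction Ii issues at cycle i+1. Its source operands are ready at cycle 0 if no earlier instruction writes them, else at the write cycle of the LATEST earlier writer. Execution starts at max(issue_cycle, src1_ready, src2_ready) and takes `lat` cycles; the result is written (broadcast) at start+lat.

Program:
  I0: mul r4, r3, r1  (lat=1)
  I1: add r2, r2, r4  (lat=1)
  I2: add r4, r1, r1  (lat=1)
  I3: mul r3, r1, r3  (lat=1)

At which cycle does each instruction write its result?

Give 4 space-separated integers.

I0 mul r4: issue@1 deps=(None,None) exec_start@1 write@2
I1 add r2: issue@2 deps=(None,0) exec_start@2 write@3
I2 add r4: issue@3 deps=(None,None) exec_start@3 write@4
I3 mul r3: issue@4 deps=(None,None) exec_start@4 write@5

Answer: 2 3 4 5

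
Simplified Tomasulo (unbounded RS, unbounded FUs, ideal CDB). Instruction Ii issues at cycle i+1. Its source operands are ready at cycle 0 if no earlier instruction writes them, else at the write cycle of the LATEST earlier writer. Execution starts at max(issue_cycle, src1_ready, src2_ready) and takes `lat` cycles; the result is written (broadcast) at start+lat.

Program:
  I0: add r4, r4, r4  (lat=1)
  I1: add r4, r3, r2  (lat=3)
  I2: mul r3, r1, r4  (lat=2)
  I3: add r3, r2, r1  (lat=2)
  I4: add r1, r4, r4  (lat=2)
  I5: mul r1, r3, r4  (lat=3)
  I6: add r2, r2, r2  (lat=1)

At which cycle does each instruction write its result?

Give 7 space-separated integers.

I0 add r4: issue@1 deps=(None,None) exec_start@1 write@2
I1 add r4: issue@2 deps=(None,None) exec_start@2 write@5
I2 mul r3: issue@3 deps=(None,1) exec_start@5 write@7
I3 add r3: issue@4 deps=(None,None) exec_start@4 write@6
I4 add r1: issue@5 deps=(1,1) exec_start@5 write@7
I5 mul r1: issue@6 deps=(3,1) exec_start@6 write@9
I6 add r2: issue@7 deps=(None,None) exec_start@7 write@8

Answer: 2 5 7 6 7 9 8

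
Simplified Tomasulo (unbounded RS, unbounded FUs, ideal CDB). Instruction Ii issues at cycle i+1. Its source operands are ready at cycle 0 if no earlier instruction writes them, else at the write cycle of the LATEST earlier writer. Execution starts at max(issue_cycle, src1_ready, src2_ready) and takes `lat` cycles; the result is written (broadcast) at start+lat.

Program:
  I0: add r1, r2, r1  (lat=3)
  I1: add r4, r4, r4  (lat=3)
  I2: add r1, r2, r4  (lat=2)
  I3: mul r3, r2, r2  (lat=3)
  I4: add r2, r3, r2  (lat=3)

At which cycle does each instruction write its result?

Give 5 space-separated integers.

Answer: 4 5 7 7 10

Derivation:
I0 add r1: issue@1 deps=(None,None) exec_start@1 write@4
I1 add r4: issue@2 deps=(None,None) exec_start@2 write@5
I2 add r1: issue@3 deps=(None,1) exec_start@5 write@7
I3 mul r3: issue@4 deps=(None,None) exec_start@4 write@7
I4 add r2: issue@5 deps=(3,None) exec_start@7 write@10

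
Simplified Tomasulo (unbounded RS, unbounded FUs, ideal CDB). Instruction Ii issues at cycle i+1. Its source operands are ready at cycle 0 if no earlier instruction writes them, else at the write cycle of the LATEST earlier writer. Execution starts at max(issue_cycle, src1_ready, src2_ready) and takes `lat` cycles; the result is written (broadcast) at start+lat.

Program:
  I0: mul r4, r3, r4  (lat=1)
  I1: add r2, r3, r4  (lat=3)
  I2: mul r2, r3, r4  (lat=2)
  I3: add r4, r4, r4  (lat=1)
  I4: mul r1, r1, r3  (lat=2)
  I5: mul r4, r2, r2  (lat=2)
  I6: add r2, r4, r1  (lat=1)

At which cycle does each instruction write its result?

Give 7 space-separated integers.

Answer: 2 5 5 5 7 8 9

Derivation:
I0 mul r4: issue@1 deps=(None,None) exec_start@1 write@2
I1 add r2: issue@2 deps=(None,0) exec_start@2 write@5
I2 mul r2: issue@3 deps=(None,0) exec_start@3 write@5
I3 add r4: issue@4 deps=(0,0) exec_start@4 write@5
I4 mul r1: issue@5 deps=(None,None) exec_start@5 write@7
I5 mul r4: issue@6 deps=(2,2) exec_start@6 write@8
I6 add r2: issue@7 deps=(5,4) exec_start@8 write@9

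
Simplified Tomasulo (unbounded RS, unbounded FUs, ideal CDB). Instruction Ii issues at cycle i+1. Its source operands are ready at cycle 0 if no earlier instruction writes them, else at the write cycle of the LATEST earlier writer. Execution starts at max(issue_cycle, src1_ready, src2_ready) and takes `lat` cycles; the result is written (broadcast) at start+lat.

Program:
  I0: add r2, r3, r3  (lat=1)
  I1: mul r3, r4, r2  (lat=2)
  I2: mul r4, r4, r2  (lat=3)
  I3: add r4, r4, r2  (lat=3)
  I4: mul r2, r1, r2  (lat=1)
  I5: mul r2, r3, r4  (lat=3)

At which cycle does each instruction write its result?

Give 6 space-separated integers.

Answer: 2 4 6 9 6 12

Derivation:
I0 add r2: issue@1 deps=(None,None) exec_start@1 write@2
I1 mul r3: issue@2 deps=(None,0) exec_start@2 write@4
I2 mul r4: issue@3 deps=(None,0) exec_start@3 write@6
I3 add r4: issue@4 deps=(2,0) exec_start@6 write@9
I4 mul r2: issue@5 deps=(None,0) exec_start@5 write@6
I5 mul r2: issue@6 deps=(1,3) exec_start@9 write@12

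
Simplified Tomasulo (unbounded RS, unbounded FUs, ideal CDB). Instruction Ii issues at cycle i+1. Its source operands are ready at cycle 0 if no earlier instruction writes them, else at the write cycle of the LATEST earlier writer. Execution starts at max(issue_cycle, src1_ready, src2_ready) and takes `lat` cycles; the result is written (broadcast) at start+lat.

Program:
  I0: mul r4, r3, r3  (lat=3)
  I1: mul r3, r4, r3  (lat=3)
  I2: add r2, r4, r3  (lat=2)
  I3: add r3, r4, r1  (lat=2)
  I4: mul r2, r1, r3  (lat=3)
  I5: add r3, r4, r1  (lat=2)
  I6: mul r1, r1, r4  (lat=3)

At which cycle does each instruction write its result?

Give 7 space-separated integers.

Answer: 4 7 9 6 9 8 10

Derivation:
I0 mul r4: issue@1 deps=(None,None) exec_start@1 write@4
I1 mul r3: issue@2 deps=(0,None) exec_start@4 write@7
I2 add r2: issue@3 deps=(0,1) exec_start@7 write@9
I3 add r3: issue@4 deps=(0,None) exec_start@4 write@6
I4 mul r2: issue@5 deps=(None,3) exec_start@6 write@9
I5 add r3: issue@6 deps=(0,None) exec_start@6 write@8
I6 mul r1: issue@7 deps=(None,0) exec_start@7 write@10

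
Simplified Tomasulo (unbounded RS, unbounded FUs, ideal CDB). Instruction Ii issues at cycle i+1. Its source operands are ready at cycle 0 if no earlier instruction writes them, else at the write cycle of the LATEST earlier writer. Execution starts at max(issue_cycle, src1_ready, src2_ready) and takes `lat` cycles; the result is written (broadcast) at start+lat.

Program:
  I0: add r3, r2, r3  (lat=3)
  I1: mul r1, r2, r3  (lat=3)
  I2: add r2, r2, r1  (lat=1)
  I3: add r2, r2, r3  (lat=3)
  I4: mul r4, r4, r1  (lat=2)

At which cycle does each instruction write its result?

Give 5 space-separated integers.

I0 add r3: issue@1 deps=(None,None) exec_start@1 write@4
I1 mul r1: issue@2 deps=(None,0) exec_start@4 write@7
I2 add r2: issue@3 deps=(None,1) exec_start@7 write@8
I3 add r2: issue@4 deps=(2,0) exec_start@8 write@11
I4 mul r4: issue@5 deps=(None,1) exec_start@7 write@9

Answer: 4 7 8 11 9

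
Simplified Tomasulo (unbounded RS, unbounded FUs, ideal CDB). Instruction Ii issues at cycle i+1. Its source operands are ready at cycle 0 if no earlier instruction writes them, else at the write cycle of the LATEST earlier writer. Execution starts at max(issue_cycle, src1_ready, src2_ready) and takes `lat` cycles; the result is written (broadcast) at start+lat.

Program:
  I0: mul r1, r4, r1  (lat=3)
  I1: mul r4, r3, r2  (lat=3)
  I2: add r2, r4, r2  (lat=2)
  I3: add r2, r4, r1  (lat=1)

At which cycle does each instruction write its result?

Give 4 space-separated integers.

I0 mul r1: issue@1 deps=(None,None) exec_start@1 write@4
I1 mul r4: issue@2 deps=(None,None) exec_start@2 write@5
I2 add r2: issue@3 deps=(1,None) exec_start@5 write@7
I3 add r2: issue@4 deps=(1,0) exec_start@5 write@6

Answer: 4 5 7 6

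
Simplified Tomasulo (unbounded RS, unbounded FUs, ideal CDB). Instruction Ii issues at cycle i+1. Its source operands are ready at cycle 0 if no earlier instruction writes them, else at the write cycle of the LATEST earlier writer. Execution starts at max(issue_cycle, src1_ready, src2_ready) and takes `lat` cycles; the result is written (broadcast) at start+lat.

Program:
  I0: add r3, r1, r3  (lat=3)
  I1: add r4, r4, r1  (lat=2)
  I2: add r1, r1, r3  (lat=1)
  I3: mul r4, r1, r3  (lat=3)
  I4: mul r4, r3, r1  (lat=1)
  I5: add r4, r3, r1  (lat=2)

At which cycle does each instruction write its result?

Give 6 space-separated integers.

I0 add r3: issue@1 deps=(None,None) exec_start@1 write@4
I1 add r4: issue@2 deps=(None,None) exec_start@2 write@4
I2 add r1: issue@3 deps=(None,0) exec_start@4 write@5
I3 mul r4: issue@4 deps=(2,0) exec_start@5 write@8
I4 mul r4: issue@5 deps=(0,2) exec_start@5 write@6
I5 add r4: issue@6 deps=(0,2) exec_start@6 write@8

Answer: 4 4 5 8 6 8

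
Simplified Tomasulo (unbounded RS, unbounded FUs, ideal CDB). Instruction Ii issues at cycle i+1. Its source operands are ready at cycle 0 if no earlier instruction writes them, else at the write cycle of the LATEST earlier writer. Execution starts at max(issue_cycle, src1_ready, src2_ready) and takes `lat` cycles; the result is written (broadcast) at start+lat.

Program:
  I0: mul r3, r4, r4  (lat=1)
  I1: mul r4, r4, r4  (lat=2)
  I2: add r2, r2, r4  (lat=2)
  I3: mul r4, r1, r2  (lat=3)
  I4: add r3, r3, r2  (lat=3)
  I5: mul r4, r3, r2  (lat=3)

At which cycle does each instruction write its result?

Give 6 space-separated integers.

Answer: 2 4 6 9 9 12

Derivation:
I0 mul r3: issue@1 deps=(None,None) exec_start@1 write@2
I1 mul r4: issue@2 deps=(None,None) exec_start@2 write@4
I2 add r2: issue@3 deps=(None,1) exec_start@4 write@6
I3 mul r4: issue@4 deps=(None,2) exec_start@6 write@9
I4 add r3: issue@5 deps=(0,2) exec_start@6 write@9
I5 mul r4: issue@6 deps=(4,2) exec_start@9 write@12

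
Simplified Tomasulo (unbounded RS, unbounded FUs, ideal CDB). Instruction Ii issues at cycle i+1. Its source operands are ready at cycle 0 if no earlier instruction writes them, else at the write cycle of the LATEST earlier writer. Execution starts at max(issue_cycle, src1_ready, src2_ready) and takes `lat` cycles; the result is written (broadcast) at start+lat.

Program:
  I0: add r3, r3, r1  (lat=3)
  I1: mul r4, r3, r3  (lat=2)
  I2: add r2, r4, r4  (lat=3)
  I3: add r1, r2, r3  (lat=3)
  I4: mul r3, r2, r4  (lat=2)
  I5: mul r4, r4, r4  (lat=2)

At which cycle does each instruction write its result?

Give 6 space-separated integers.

I0 add r3: issue@1 deps=(None,None) exec_start@1 write@4
I1 mul r4: issue@2 deps=(0,0) exec_start@4 write@6
I2 add r2: issue@3 deps=(1,1) exec_start@6 write@9
I3 add r1: issue@4 deps=(2,0) exec_start@9 write@12
I4 mul r3: issue@5 deps=(2,1) exec_start@9 write@11
I5 mul r4: issue@6 deps=(1,1) exec_start@6 write@8

Answer: 4 6 9 12 11 8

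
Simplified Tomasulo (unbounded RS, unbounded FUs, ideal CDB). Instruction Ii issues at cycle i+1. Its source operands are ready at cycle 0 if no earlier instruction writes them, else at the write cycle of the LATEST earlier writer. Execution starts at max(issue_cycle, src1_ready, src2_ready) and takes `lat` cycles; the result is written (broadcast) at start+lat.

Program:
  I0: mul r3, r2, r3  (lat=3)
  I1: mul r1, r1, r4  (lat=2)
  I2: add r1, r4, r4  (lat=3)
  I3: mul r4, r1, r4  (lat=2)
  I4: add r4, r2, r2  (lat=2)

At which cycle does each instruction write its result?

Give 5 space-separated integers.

I0 mul r3: issue@1 deps=(None,None) exec_start@1 write@4
I1 mul r1: issue@2 deps=(None,None) exec_start@2 write@4
I2 add r1: issue@3 deps=(None,None) exec_start@3 write@6
I3 mul r4: issue@4 deps=(2,None) exec_start@6 write@8
I4 add r4: issue@5 deps=(None,None) exec_start@5 write@7

Answer: 4 4 6 8 7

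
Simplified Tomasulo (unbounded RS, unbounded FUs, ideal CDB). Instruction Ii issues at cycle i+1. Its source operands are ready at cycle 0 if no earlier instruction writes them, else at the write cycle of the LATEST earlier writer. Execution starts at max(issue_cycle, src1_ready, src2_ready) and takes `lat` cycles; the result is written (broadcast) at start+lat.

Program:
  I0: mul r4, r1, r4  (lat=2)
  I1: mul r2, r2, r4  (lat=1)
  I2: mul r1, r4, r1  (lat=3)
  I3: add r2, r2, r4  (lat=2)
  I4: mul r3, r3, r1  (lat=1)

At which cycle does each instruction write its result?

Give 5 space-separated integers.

I0 mul r4: issue@1 deps=(None,None) exec_start@1 write@3
I1 mul r2: issue@2 deps=(None,0) exec_start@3 write@4
I2 mul r1: issue@3 deps=(0,None) exec_start@3 write@6
I3 add r2: issue@4 deps=(1,0) exec_start@4 write@6
I4 mul r3: issue@5 deps=(None,2) exec_start@6 write@7

Answer: 3 4 6 6 7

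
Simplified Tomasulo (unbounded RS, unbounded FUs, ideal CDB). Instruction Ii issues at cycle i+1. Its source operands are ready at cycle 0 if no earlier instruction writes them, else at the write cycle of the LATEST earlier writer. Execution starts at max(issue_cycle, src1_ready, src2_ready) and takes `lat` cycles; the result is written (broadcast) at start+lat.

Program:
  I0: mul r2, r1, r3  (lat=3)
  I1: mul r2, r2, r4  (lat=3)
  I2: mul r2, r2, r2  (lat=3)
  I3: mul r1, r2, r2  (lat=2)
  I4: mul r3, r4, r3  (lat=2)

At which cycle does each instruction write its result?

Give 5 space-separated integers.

I0 mul r2: issue@1 deps=(None,None) exec_start@1 write@4
I1 mul r2: issue@2 deps=(0,None) exec_start@4 write@7
I2 mul r2: issue@3 deps=(1,1) exec_start@7 write@10
I3 mul r1: issue@4 deps=(2,2) exec_start@10 write@12
I4 mul r3: issue@5 deps=(None,None) exec_start@5 write@7

Answer: 4 7 10 12 7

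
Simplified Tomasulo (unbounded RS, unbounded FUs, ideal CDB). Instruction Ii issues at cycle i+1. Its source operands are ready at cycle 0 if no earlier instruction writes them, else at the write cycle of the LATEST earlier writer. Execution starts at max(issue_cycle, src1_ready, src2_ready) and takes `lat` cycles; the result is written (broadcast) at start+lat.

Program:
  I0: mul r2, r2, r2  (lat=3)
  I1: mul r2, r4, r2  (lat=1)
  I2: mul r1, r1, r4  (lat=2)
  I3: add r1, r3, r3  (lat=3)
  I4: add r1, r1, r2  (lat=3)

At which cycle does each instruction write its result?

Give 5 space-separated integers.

Answer: 4 5 5 7 10

Derivation:
I0 mul r2: issue@1 deps=(None,None) exec_start@1 write@4
I1 mul r2: issue@2 deps=(None,0) exec_start@4 write@5
I2 mul r1: issue@3 deps=(None,None) exec_start@3 write@5
I3 add r1: issue@4 deps=(None,None) exec_start@4 write@7
I4 add r1: issue@5 deps=(3,1) exec_start@7 write@10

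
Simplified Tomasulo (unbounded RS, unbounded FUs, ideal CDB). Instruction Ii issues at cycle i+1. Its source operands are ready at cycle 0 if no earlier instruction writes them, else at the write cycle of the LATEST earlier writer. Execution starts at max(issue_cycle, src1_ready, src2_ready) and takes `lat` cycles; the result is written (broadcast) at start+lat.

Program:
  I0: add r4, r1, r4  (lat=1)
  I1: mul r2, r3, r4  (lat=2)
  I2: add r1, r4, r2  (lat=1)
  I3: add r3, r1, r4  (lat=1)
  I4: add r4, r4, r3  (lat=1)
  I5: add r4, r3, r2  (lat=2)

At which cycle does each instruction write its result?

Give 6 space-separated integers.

Answer: 2 4 5 6 7 8

Derivation:
I0 add r4: issue@1 deps=(None,None) exec_start@1 write@2
I1 mul r2: issue@2 deps=(None,0) exec_start@2 write@4
I2 add r1: issue@3 deps=(0,1) exec_start@4 write@5
I3 add r3: issue@4 deps=(2,0) exec_start@5 write@6
I4 add r4: issue@5 deps=(0,3) exec_start@6 write@7
I5 add r4: issue@6 deps=(3,1) exec_start@6 write@8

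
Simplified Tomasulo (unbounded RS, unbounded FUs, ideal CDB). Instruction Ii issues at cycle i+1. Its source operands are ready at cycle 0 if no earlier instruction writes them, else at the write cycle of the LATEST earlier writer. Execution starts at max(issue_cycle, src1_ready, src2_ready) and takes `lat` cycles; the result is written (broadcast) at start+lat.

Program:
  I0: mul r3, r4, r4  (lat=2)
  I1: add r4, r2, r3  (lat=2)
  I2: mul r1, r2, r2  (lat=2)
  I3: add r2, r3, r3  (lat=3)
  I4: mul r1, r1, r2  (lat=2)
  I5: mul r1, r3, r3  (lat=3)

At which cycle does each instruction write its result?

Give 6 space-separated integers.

I0 mul r3: issue@1 deps=(None,None) exec_start@1 write@3
I1 add r4: issue@2 deps=(None,0) exec_start@3 write@5
I2 mul r1: issue@3 deps=(None,None) exec_start@3 write@5
I3 add r2: issue@4 deps=(0,0) exec_start@4 write@7
I4 mul r1: issue@5 deps=(2,3) exec_start@7 write@9
I5 mul r1: issue@6 deps=(0,0) exec_start@6 write@9

Answer: 3 5 5 7 9 9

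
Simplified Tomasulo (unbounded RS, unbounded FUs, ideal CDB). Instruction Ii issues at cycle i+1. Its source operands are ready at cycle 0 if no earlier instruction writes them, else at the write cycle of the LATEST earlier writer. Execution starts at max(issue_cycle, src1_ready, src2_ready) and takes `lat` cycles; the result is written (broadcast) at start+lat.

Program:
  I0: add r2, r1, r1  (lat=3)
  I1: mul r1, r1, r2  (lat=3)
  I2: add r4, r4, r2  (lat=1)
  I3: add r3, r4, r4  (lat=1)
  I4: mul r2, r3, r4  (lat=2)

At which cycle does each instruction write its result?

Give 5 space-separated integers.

I0 add r2: issue@1 deps=(None,None) exec_start@1 write@4
I1 mul r1: issue@2 deps=(None,0) exec_start@4 write@7
I2 add r4: issue@3 deps=(None,0) exec_start@4 write@5
I3 add r3: issue@4 deps=(2,2) exec_start@5 write@6
I4 mul r2: issue@5 deps=(3,2) exec_start@6 write@8

Answer: 4 7 5 6 8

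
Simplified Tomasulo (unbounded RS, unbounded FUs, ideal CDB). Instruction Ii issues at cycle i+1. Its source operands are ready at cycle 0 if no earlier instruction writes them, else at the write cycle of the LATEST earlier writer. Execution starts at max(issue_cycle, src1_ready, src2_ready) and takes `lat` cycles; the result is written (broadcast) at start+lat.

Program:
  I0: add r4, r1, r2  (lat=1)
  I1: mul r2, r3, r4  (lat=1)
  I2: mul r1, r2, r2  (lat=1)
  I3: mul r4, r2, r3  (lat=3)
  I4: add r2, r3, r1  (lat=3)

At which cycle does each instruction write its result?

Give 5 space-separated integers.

Answer: 2 3 4 7 8

Derivation:
I0 add r4: issue@1 deps=(None,None) exec_start@1 write@2
I1 mul r2: issue@2 deps=(None,0) exec_start@2 write@3
I2 mul r1: issue@3 deps=(1,1) exec_start@3 write@4
I3 mul r4: issue@4 deps=(1,None) exec_start@4 write@7
I4 add r2: issue@5 deps=(None,2) exec_start@5 write@8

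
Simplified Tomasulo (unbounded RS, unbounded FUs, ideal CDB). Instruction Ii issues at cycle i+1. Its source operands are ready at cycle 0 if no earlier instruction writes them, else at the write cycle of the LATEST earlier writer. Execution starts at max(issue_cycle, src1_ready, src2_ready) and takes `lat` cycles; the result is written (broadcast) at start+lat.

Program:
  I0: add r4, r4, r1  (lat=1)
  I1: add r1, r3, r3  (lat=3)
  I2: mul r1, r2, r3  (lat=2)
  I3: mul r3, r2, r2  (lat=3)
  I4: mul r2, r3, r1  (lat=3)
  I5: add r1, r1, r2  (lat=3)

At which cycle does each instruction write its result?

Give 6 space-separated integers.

I0 add r4: issue@1 deps=(None,None) exec_start@1 write@2
I1 add r1: issue@2 deps=(None,None) exec_start@2 write@5
I2 mul r1: issue@3 deps=(None,None) exec_start@3 write@5
I3 mul r3: issue@4 deps=(None,None) exec_start@4 write@7
I4 mul r2: issue@5 deps=(3,2) exec_start@7 write@10
I5 add r1: issue@6 deps=(2,4) exec_start@10 write@13

Answer: 2 5 5 7 10 13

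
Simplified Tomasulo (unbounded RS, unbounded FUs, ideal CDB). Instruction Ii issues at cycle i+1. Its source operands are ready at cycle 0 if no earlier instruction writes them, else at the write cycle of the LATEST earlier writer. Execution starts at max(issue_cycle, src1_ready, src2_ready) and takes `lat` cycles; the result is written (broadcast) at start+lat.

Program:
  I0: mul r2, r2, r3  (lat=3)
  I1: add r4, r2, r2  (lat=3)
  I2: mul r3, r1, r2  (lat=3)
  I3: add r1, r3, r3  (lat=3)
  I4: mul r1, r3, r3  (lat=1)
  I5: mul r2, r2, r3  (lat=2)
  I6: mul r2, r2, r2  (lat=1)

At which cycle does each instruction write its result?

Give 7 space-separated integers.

I0 mul r2: issue@1 deps=(None,None) exec_start@1 write@4
I1 add r4: issue@2 deps=(0,0) exec_start@4 write@7
I2 mul r3: issue@3 deps=(None,0) exec_start@4 write@7
I3 add r1: issue@4 deps=(2,2) exec_start@7 write@10
I4 mul r1: issue@5 deps=(2,2) exec_start@7 write@8
I5 mul r2: issue@6 deps=(0,2) exec_start@7 write@9
I6 mul r2: issue@7 deps=(5,5) exec_start@9 write@10

Answer: 4 7 7 10 8 9 10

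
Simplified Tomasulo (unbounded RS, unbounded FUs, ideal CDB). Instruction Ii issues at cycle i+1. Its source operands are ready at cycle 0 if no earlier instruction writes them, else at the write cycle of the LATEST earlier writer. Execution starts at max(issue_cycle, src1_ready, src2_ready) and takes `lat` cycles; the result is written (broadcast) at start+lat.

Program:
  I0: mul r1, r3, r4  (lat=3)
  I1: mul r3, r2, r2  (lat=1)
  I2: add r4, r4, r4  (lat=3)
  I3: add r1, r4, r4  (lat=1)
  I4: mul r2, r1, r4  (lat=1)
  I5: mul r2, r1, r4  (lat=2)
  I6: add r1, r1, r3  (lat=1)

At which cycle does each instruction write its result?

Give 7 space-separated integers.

Answer: 4 3 6 7 8 9 8

Derivation:
I0 mul r1: issue@1 deps=(None,None) exec_start@1 write@4
I1 mul r3: issue@2 deps=(None,None) exec_start@2 write@3
I2 add r4: issue@3 deps=(None,None) exec_start@3 write@6
I3 add r1: issue@4 deps=(2,2) exec_start@6 write@7
I4 mul r2: issue@5 deps=(3,2) exec_start@7 write@8
I5 mul r2: issue@6 deps=(3,2) exec_start@7 write@9
I6 add r1: issue@7 deps=(3,1) exec_start@7 write@8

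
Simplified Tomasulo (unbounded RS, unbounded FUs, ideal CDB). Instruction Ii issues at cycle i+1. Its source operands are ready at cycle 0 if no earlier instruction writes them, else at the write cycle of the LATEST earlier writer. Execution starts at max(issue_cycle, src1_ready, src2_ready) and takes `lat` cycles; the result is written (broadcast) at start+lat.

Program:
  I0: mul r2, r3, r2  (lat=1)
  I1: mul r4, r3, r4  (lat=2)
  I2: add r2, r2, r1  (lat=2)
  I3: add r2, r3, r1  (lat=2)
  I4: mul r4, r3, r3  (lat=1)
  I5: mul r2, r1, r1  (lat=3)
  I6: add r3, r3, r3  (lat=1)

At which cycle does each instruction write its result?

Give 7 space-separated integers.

I0 mul r2: issue@1 deps=(None,None) exec_start@1 write@2
I1 mul r4: issue@2 deps=(None,None) exec_start@2 write@4
I2 add r2: issue@3 deps=(0,None) exec_start@3 write@5
I3 add r2: issue@4 deps=(None,None) exec_start@4 write@6
I4 mul r4: issue@5 deps=(None,None) exec_start@5 write@6
I5 mul r2: issue@6 deps=(None,None) exec_start@6 write@9
I6 add r3: issue@7 deps=(None,None) exec_start@7 write@8

Answer: 2 4 5 6 6 9 8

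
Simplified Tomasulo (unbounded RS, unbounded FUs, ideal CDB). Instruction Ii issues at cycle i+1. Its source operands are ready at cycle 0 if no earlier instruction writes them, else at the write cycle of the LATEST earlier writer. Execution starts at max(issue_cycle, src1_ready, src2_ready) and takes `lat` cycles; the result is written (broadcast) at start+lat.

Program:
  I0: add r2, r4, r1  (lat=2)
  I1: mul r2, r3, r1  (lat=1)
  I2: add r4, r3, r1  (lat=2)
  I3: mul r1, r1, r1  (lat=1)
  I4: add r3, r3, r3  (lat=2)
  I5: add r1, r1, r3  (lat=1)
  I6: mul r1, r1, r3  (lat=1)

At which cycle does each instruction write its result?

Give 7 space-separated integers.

I0 add r2: issue@1 deps=(None,None) exec_start@1 write@3
I1 mul r2: issue@2 deps=(None,None) exec_start@2 write@3
I2 add r4: issue@3 deps=(None,None) exec_start@3 write@5
I3 mul r1: issue@4 deps=(None,None) exec_start@4 write@5
I4 add r3: issue@5 deps=(None,None) exec_start@5 write@7
I5 add r1: issue@6 deps=(3,4) exec_start@7 write@8
I6 mul r1: issue@7 deps=(5,4) exec_start@8 write@9

Answer: 3 3 5 5 7 8 9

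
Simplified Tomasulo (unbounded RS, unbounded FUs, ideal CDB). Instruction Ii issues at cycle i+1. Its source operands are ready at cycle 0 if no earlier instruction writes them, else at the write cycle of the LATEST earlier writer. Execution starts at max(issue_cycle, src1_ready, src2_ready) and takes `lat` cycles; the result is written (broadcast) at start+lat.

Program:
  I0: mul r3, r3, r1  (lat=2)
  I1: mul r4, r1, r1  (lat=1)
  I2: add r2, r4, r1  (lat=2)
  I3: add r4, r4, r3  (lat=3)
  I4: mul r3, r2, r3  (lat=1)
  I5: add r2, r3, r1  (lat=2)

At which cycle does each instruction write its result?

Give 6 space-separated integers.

I0 mul r3: issue@1 deps=(None,None) exec_start@1 write@3
I1 mul r4: issue@2 deps=(None,None) exec_start@2 write@3
I2 add r2: issue@3 deps=(1,None) exec_start@3 write@5
I3 add r4: issue@4 deps=(1,0) exec_start@4 write@7
I4 mul r3: issue@5 deps=(2,0) exec_start@5 write@6
I5 add r2: issue@6 deps=(4,None) exec_start@6 write@8

Answer: 3 3 5 7 6 8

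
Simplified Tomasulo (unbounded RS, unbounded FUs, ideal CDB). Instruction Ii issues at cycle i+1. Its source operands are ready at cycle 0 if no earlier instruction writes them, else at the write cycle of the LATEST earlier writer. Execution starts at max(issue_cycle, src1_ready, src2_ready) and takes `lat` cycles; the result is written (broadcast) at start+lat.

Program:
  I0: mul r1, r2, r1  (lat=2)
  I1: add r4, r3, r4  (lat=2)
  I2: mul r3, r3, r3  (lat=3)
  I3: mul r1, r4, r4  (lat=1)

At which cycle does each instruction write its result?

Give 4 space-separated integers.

I0 mul r1: issue@1 deps=(None,None) exec_start@1 write@3
I1 add r4: issue@2 deps=(None,None) exec_start@2 write@4
I2 mul r3: issue@3 deps=(None,None) exec_start@3 write@6
I3 mul r1: issue@4 deps=(1,1) exec_start@4 write@5

Answer: 3 4 6 5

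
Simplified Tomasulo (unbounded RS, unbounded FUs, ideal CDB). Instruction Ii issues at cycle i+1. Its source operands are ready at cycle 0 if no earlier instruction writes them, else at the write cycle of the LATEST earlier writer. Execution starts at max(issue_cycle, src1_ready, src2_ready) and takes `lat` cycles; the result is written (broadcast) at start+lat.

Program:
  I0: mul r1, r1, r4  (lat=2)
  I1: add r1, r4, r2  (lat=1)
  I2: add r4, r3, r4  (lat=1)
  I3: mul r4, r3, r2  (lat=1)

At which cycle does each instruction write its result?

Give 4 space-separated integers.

I0 mul r1: issue@1 deps=(None,None) exec_start@1 write@3
I1 add r1: issue@2 deps=(None,None) exec_start@2 write@3
I2 add r4: issue@3 deps=(None,None) exec_start@3 write@4
I3 mul r4: issue@4 deps=(None,None) exec_start@4 write@5

Answer: 3 3 4 5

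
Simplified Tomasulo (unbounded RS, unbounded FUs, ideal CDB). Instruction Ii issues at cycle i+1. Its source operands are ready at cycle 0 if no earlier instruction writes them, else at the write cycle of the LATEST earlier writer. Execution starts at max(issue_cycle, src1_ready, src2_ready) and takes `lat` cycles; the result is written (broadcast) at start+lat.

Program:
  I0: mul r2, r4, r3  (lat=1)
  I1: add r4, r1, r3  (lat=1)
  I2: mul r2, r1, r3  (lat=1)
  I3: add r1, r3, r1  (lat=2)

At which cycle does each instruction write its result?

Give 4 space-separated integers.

I0 mul r2: issue@1 deps=(None,None) exec_start@1 write@2
I1 add r4: issue@2 deps=(None,None) exec_start@2 write@3
I2 mul r2: issue@3 deps=(None,None) exec_start@3 write@4
I3 add r1: issue@4 deps=(None,None) exec_start@4 write@6

Answer: 2 3 4 6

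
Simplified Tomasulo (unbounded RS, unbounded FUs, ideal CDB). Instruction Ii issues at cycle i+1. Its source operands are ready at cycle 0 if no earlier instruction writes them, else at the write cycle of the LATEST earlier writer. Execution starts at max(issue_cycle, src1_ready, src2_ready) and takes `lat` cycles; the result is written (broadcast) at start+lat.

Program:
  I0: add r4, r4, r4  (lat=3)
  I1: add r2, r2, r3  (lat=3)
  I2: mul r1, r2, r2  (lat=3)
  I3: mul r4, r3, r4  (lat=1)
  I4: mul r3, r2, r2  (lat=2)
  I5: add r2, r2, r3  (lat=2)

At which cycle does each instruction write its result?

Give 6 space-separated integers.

Answer: 4 5 8 5 7 9

Derivation:
I0 add r4: issue@1 deps=(None,None) exec_start@1 write@4
I1 add r2: issue@2 deps=(None,None) exec_start@2 write@5
I2 mul r1: issue@3 deps=(1,1) exec_start@5 write@8
I3 mul r4: issue@4 deps=(None,0) exec_start@4 write@5
I4 mul r3: issue@5 deps=(1,1) exec_start@5 write@7
I5 add r2: issue@6 deps=(1,4) exec_start@7 write@9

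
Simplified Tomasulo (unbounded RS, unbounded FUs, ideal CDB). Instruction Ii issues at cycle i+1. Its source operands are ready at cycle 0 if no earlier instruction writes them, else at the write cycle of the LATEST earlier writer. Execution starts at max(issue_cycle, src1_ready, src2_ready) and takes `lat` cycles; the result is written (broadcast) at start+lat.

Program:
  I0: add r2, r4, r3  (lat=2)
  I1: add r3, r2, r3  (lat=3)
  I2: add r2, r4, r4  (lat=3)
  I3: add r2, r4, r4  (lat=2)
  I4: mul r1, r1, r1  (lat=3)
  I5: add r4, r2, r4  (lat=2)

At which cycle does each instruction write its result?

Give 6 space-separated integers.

Answer: 3 6 6 6 8 8

Derivation:
I0 add r2: issue@1 deps=(None,None) exec_start@1 write@3
I1 add r3: issue@2 deps=(0,None) exec_start@3 write@6
I2 add r2: issue@3 deps=(None,None) exec_start@3 write@6
I3 add r2: issue@4 deps=(None,None) exec_start@4 write@6
I4 mul r1: issue@5 deps=(None,None) exec_start@5 write@8
I5 add r4: issue@6 deps=(3,None) exec_start@6 write@8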